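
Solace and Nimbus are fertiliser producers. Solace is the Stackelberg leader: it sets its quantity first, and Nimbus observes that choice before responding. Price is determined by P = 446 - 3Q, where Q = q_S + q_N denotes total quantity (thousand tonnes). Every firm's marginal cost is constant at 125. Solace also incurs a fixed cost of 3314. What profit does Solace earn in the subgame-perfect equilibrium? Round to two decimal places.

Solve by backward induction. Given q_S, the follower Nimbus maximises π_N = (446 - 3q_S - 3q_N)q_N - 125q_N.
Follower FOC: 321 - 3q_S - 6q_N = 0, so q_N(q_S) = (321 - 3q_S)/6.
The leader anticipates this reaction. Substituting into P = 446 - 3Q gives P = 571/2 - (3/2)q_S, so π_S = (571/2 - (3/2)q_S)q_S - 125q_S.
Maximising: ∂π_S/∂q_S = 321/2 - 3q_S = 0, giving q_S = 107/2.
Then q_N = (321 - 3·(107/2))/6 = 107/4.
Price P = 446 - 3·(321/4) = 821/4.
Solace's profit: (821/4 - 125)·(107/2) - 3314 = 979.3750.

979.38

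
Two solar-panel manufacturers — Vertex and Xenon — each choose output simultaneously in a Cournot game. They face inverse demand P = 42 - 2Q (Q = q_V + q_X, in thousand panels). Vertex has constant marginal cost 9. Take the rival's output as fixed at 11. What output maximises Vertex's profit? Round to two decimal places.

2.75

With the rival's output fixed at 11, Vertex's profit is π_V = (42 - 2·11 - 2q_V)q_V - (9q_V) = (20 - 2q_V)q_V - (9q_V).
∂π_V/∂q_V = 11 - 4q_V = 0, so q_V = 11/4.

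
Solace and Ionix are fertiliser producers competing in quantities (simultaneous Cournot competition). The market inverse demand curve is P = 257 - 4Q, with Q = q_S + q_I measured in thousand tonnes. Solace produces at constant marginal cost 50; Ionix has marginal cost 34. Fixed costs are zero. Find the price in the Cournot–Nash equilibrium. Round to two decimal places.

Solace's profit: π_S = (257 - 4Q)q_S - (50q_S). Setting ∂π_S/∂q_S = 0: 207 - 8q_S - 4(q_I) = 0.
Ionix's profit: π_I = (257 - 4Q)q_I - (34q_I). Setting ∂π_I/∂q_I = 0: 223 - 8q_I - 4(q_S) = 0.
Rearranging gives the reaction functions q_S = (207 - 4q_I)/8 and q_I = (223 - 4q_S)/8.
Substituting one into the other gives q_S = 191/12 and q_I = 239/12.
Total output Q = 215/6, so price P = 257 - 4·(215/6) = 341/3.

113.67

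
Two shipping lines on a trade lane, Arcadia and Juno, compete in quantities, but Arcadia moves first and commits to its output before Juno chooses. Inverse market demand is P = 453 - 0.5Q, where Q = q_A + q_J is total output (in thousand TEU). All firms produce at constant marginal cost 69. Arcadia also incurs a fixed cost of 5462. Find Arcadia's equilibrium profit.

Solve by backward induction. Given q_A, the follower Juno maximises π_J = (453 - (1/2)q_A - (1/2)q_J)q_J - 69q_J.
Setting the follower's marginal profit to zero, 384 - (1/2)q_A - q_J = 0, i.e. q_J = (384 - (1/2)q_A).
The leader anticipates this reaction. Substituting into P = 453 - 0.5Q gives P = 261 - (1/4)q_A, so π_A = (261 - (1/4)q_A)q_A - 69q_A.
Maximising: ∂π_A/∂q_A = 192 - (1/2)q_A = 0, giving q_A = 384.
Then q_J = (384 - (1/2)·384) = 192.
Price P = 453 - (1/2)·576 = 165.
Arcadia's profit: (165 - 69)·384 - 5462 = 31402.

31402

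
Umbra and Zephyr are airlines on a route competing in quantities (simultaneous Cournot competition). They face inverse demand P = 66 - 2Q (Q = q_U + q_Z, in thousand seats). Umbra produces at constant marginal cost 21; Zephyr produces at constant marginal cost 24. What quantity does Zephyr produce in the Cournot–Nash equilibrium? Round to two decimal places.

Umbra's profit: π_U = (66 - 2Q)q_U - (21q_U). Setting ∂π_U/∂q_U = 0: 45 - 4q_U - 2(q_Z) = 0.
Zephyr's first-order condition: 42 - 4q_Z - 2(q_U) = 0.
So q_U = (45 - 2q_Z)/4 and q_Z = (42 - 2q_U)/4.
Solving the pair: q_U = 8, q_Z = 13/2.

6.50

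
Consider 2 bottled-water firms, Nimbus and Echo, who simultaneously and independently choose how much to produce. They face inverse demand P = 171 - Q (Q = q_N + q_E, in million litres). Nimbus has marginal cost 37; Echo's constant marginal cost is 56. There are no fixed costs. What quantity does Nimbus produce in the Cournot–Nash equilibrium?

Nimbus's profit: π_N = (171 - Q)q_N - (37q_N). Setting ∂π_N/∂q_N = 0: 134 - 2q_N - (q_E) = 0.
Echo's first-order condition: 115 - 2q_E - (q_N) = 0.
Best responses: q_N = (134 - q_E)/2, q_E = (115 - q_N)/2.
Solving the pair: q_N = 51, q_E = 32.

51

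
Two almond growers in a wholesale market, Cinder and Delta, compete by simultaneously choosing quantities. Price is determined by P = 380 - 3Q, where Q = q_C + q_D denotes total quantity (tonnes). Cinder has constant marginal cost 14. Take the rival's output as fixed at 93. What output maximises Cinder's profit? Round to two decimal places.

With the rival's output fixed at 93, Cinder's profit is π_C = (380 - 3·93 - 3q_C)q_C - (14q_C) = (101 - 3q_C)q_C - (14q_C).
∂π_C/∂q_C = 87 - 6q_C = 0, so q_C = 29/2.

14.50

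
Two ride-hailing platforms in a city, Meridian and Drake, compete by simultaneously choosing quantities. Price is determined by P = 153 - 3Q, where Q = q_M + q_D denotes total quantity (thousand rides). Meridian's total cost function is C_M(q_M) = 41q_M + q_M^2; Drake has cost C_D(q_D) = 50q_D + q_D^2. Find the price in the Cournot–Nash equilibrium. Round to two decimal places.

94.36

Meridian's profit: π_M = (153 - 3Q)q_M - (41q_M + q_M²). Setting ∂π_M/∂q_M = 0: 112 - 8q_M - 3(q_D) = 0.
Drake's first-order condition: 103 - 8q_D - 3(q_M) = 0.
So q_M = (112 - 3q_D)/8 and q_D = (103 - 3q_M)/8.
Solving the pair: q_M = 587/55, q_D = 488/55.
Total output Q = 215/11, so price P = 153 - 3·(215/11) = 1038/11.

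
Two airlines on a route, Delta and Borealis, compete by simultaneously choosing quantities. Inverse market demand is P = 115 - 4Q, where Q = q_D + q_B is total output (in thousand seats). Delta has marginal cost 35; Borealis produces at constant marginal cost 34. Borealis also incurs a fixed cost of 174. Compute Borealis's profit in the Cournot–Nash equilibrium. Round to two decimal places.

Delta's profit: π_D = (115 - 4Q)q_D - (35q_D). Setting ∂π_D/∂q_D = 0: 80 - 8q_D - 4(q_B) = 0.
Borealis's first-order condition: 81 - 8q_B - 4(q_D) = 0.
Best responses: q_D = (80 - 4q_B)/8, q_B = (81 - 4q_D)/8.
Solving the pair: q_D = 79/12, q_B = 41/6.
Price P = 115 - 4·(161/12) = 184/3.
Borealis's profit: (184/3 - 34)·(41/6) - 174 = 115/9.

12.78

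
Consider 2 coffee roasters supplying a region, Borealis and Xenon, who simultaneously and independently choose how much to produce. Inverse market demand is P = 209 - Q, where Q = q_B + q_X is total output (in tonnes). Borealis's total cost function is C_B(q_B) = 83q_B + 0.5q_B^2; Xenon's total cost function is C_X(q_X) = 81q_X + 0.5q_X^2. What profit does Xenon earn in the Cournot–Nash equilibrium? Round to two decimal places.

1560.09

Borealis's profit: π_B = (209 - Q)q_B - (83q_B + (1/2)q_B²). Setting ∂π_B/∂q_B = 0: 126 - 3q_B - (q_X) = 0.
Xenon's profit: π_X = (209 - Q)q_X - (81q_X + (1/2)q_X²). Setting ∂π_X/∂q_X = 0: 128 - 3q_X - (q_B) = 0.
So q_B = (126 - q_X)/3 and q_X = (128 - q_B)/3.
Substituting one into the other gives q_B = 125/4 and q_X = 129/4.
Price P = 209 - 127/2 = 291/2.
Xenon's profit: (291/2)·(129/4) - 81·(129/4) - (1/2)(129/4)² = 1560.0938.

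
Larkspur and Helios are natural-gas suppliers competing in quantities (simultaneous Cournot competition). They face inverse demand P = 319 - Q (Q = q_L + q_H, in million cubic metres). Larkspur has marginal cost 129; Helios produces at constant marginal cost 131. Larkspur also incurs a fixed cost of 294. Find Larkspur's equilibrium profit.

3802

Larkspur's profit: π_L = (319 - Q)q_L - (129q_L). Setting ∂π_L/∂q_L = 0: 190 - 2q_L - (q_H) = 0.
Helios's first-order condition: 188 - 2q_H - (q_L) = 0.
Rearranging gives the reaction functions q_L = (190 - q_H)/2 and q_H = (188 - q_L)/2.
Substituting one into the other gives q_L = 64 and q_H = 62.
Price P = 319 - 126 = 193.
Larkspur's profit: (193 - 129)·64 - 294 = 3802.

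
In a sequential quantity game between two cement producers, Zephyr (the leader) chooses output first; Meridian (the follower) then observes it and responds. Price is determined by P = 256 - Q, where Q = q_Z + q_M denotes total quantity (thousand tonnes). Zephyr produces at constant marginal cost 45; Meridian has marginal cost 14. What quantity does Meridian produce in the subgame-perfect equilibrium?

Solve by backward induction. Given q_Z, the follower Meridian maximises π_M = (256 - q_Z - q_M)q_M - 14q_M.
Setting the follower's marginal profit to zero, 242 - q_Z - 2q_M = 0, i.e. q_M = (242 - q_Z)/2.
Zephyr substitutes q_M(q_Z) into its own profit: π_Z = q_Z(256 - q_Z - (242 - q_Z)/2) - 45q_Z = (135 - (1/2)q_Z)q_Z - 45q_Z.
The leader's first-order condition 90 - q_Z = 0 yields q_Z = 90.
Then q_M = (242 - 90)/2 = 76.

76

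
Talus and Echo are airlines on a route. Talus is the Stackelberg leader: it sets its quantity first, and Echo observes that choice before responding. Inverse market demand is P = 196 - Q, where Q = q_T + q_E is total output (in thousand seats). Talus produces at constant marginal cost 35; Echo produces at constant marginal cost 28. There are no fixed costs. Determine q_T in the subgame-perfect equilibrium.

77

The follower Echo best-responds to any q_T: π_E = (196 - Q)q_E - 28q_E.
∂π_E/∂q_E = 168 - q_T - 2q_E = 0 gives the reaction function q_E = (168 - q_T)/2.
Talus substitutes q_E(q_T) into its own profit: π_T = q_T(196 - q_T - (168 - q_T)/2) - 35q_T = (112 - (1/2)q_T)q_T - 35q_T.
Maximising: ∂π_T/∂q_T = 77 - q_T = 0, giving q_T = 77.
Then q_E = (168 - 77)/2 = 91/2.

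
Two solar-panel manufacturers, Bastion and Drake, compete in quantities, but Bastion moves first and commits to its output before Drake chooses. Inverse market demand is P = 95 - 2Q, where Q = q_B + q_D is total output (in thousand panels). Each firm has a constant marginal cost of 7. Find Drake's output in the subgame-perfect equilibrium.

Solve by backward induction. Given q_B, the follower Drake maximises π_D = (95 - 2q_B - 2q_D)q_D - 7q_D.
∂π_D/∂q_D = 88 - 2q_B - 4q_D = 0 gives the reaction function q_D = (88 - 2q_B)/4.
The leader anticipates this reaction. Substituting into P = 95 - 2Q gives P = 51 - q_B, so π_B = (51 - q_B)q_B - 7q_B.
Maximising: ∂π_B/∂q_B = 44 - 2q_B = 0, giving q_B = 22.
Then q_D = (88 - 2·22)/4 = 11.

11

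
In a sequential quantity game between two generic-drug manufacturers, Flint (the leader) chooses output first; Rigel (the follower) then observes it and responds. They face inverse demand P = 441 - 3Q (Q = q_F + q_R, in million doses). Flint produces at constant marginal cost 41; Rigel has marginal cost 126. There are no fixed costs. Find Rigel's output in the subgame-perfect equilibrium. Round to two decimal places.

The follower Rigel best-responds to any q_F: π_R = (441 - 3Q)q_R - 126q_R.
Setting the follower's marginal profit to zero, 315 - 3q_F - 6q_R = 0, i.e. q_R = (315 - 3q_F)/6.
Flint substitutes q_R(q_F) into its own profit: π_F = q_F(441 - 3q_F - (315 - 3q_F)/2) - 41q_F = (567/2 - (3/2)q_F)q_F - 41q_F.
Maximising: ∂π_F/∂q_F = 485/2 - 3q_F = 0, giving q_F = 485/6.
Then q_R = (315 - 3·(485/6))/6 = 145/12.

12.08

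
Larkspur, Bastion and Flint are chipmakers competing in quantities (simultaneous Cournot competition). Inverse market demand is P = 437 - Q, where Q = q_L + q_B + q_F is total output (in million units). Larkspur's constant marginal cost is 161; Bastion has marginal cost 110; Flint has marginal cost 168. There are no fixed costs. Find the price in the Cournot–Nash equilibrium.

Larkspur's profit: π_L = (437 - Q)q_L - (161q_L). Setting ∂π_L/∂q_L = 0: 276 - 2q_L - (q_B + q_F) = 0.
Bastion's first-order condition: 327 - 2q_B - (q_L + q_F) = 0.
Flint's first-order condition: 269 - 2q_F - (q_L + q_B) = 0.
Adding the 3 conditions: 872 − 2Q − 2Q = 0, i.e. Q = 218.
Back-substituting: q_L = (276 − 218) = 58, q_B = (327 − 218) = 109, q_F = (269 − 218) = 51.
Total output Q = 218, so price P = 437 - 218 = 219.

219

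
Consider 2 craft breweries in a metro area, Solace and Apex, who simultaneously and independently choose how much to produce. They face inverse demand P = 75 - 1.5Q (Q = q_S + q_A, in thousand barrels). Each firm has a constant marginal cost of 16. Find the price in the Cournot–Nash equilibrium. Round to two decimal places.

35.67

Each firm earns π_i = (75 - 1.5Q)q_i - 16q_i.
Setting ∂π_i/∂q_i = 0 with rivals' quantities fixed: 59 - 3q_i - (3/2)q_j = 0.
With identical firms every q_j equals q_i, so q_j = q_i and 59 = (9/2)q_i, giving q_i = 118/9.
Total output Q = 236/9, so price P = 75 - (3/2)·(236/9) = 107/3.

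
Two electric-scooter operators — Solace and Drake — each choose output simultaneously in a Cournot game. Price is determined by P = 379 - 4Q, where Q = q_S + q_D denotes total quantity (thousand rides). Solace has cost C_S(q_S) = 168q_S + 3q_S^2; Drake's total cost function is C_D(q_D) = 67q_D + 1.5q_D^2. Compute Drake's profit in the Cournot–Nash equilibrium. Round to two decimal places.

Solace's profit: π_S = (379 - 4Q)q_S - (168q_S + 3q_S²). Setting ∂π_S/∂q_S = 0: 211 - 14q_S - 4(q_D) = 0.
Drake's first-order condition: 312 - 11q_D - 4(q_S) = 0.
So q_S = (211 - 4q_D)/14 and q_D = (312 - 4q_S)/11.
Substituting one into the other gives q_S = 1073/138 and q_D = 1762/69.
Price P = 379 - 4·33.3116 = 245.7536.
Drake's profit: 245.7536·(1762/69) - 67·(1762/69) - (3/2)(1762/69)² = 3586.5453.

3586.55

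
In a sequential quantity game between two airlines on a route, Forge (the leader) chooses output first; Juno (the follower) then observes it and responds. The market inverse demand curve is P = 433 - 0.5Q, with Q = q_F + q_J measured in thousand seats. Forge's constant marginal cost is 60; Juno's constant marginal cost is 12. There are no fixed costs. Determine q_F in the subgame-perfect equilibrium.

325

The follower Juno best-responds to any q_F: π_J = (433 - 0.5Q)q_J - 12q_J.
Follower FOC: 421 - (1/2)q_F - q_J = 0, so q_J(q_F) = (421 - (1/2)q_F).
The leader anticipates this reaction. Substituting into P = 433 - 0.5Q gives P = 445/2 - (1/4)q_F, so π_F = (445/2 - (1/4)q_F)q_F - 60q_F.
Maximising: ∂π_F/∂q_F = 325/2 - (1/2)q_F = 0, giving q_F = 325.
Then q_J = (421 - (1/2)·325) = 517/2.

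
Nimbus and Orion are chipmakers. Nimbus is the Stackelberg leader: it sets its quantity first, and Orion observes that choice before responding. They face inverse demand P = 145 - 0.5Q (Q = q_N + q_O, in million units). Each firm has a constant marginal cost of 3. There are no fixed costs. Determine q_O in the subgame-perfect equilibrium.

The follower Orion best-responds to any q_N: π_O = (145 - 0.5Q)q_O - 3q_O.
Follower FOC: 142 - (1/2)q_N - q_O = 0, so q_O(q_N) = (142 - (1/2)q_N).
The leader anticipates this reaction. Substituting into P = 145 - 0.5Q gives P = 74 - (1/4)q_N, so π_N = (74 - (1/4)q_N)q_N - 3q_N.
The leader's first-order condition 71 - (1/2)q_N = 0 yields q_N = 142.
Then q_O = (142 - (1/2)·142) = 71.

71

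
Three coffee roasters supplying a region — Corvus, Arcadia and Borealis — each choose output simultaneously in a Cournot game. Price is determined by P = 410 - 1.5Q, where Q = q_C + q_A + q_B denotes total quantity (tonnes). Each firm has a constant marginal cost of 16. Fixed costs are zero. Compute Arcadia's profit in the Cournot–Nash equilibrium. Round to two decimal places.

6468.17

A representative firm's profit is π_i = q_i(410 - 1.5Q) - 16q_i.
First-order condition (treating rivals' output as given): 394 - 3q_i - (3/2)·Σ_{j≠i} q_j = 0.
With identical firms every q_j equals q_i, so Σ_{j≠i} q_j = 2q_i and 394 = 6q_i, giving q_i = 197/3.
Price P = 410 - (3/2)·197 = 229/2.
Arcadia's profit: (229/2 - 16)·(197/3) = 6468.1667.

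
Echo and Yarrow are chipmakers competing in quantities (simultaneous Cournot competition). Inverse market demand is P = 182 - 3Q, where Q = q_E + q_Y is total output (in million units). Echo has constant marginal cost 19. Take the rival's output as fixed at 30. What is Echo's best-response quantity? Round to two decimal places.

12.17

With the rival's output fixed at 30, Echo's profit is π_E = (182 - 3·30 - 3q_E)q_E - (19q_E) = (92 - 3q_E)q_E - (19q_E).
∂π_E/∂q_E = 73 - 6q_E = 0, so q_E = 73/6.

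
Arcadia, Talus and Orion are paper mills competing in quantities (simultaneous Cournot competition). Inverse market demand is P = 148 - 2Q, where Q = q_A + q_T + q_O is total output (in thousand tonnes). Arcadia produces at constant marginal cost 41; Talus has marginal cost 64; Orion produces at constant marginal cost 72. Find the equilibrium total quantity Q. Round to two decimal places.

Arcadia's profit: π_A = (148 - 2Q)q_A - (41q_A). Setting ∂π_A/∂q_A = 0: 107 - 4q_A - 2(q_T + q_O) = 0.
Talus's profit: π_T = (148 - 2Q)q_T - (64q_T). Setting ∂π_T/∂q_T = 0: 84 - 4q_T - 2(q_A + q_O) = 0.
Orion's profit: π_O = (148 - 2Q)q_O - (72q_O). Setting ∂π_O/∂q_O = 0: 76 - 4q_O - 2(q_A + q_T) = 0.
Adding the 3 first-order conditions: 267 − 8Q = 0, so Q = 267/8.
Back-substituting: q_A = (107 − 267/4)/2 = 161/8, q_T = (84 − 267/4)/2 = 69/8, q_O = (76 − 267/4)/2 = 37/8.
Total output Q = 161/8 + 69/8 + 37/8 = 267/8.

33.38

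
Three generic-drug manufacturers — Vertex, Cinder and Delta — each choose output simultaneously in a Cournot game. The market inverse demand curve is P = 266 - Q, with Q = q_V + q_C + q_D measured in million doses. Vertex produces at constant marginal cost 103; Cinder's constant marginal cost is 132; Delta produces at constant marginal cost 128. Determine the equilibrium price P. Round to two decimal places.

Vertex's profit: π_V = (266 - Q)q_V - (103q_V). Setting ∂π_V/∂q_V = 0: 163 - 2q_V - (q_C + q_D) = 0.
Cinder's first-order condition: 134 - 2q_C - (q_V + q_D) = 0.
Delta's profit: π_D = (266 - Q)q_D - (128q_D). Setting ∂π_D/∂q_D = 0: 138 - 2q_D - (q_V + q_C) = 0.
Summing all 3 equations gives 435 − 4Q = 0, hence Q = 435/4.
Back-substituting: q_V = (163 − 435/4) = 217/4, q_C = (134 − 435/4) = 101/4, q_D = (138 − 435/4) = 117/4.
Total output Q = 435/4, so price P = 266 - 435/4 = 629/4.

157.25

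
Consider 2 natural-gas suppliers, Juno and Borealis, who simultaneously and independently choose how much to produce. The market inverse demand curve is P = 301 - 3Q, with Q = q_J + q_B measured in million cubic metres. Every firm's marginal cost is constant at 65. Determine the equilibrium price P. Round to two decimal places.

A representative firm's profit is π_i = q_i(301 - 3Q) - 65q_i.
Setting ∂π_i/∂q_i = 0 with rivals' quantities fixed: 236 - 6q_i - 3q_j = 0.
By symmetry each firm produces the same amount; substituting q_j = q_i yields q_i = 236/9.
Total output Q = 472/9, so price P = 301 - 3·(472/9) = 431/3.

143.67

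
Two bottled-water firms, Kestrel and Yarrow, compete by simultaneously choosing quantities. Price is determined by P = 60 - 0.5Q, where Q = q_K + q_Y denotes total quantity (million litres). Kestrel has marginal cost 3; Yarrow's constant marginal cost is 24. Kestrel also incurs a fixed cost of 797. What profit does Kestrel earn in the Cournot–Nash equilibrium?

Kestrel's profit: π_K = (60 - 0.5Q)q_K - (3q_K). Setting ∂π_K/∂q_K = 0: 57 - q_K - (1/2)(q_Y) = 0.
Yarrow's first-order condition: 36 - q_Y - (1/2)(q_K) = 0.
So q_K = (57 - (1/2)q_Y) and q_Y = (36 - (1/2)q_K).
Substituting one into the other gives q_K = 52 and q_Y = 10.
Price P = 60 - (1/2)·62 = 29.
Kestrel's profit: (29 - 3)·52 - 797 = 555.

555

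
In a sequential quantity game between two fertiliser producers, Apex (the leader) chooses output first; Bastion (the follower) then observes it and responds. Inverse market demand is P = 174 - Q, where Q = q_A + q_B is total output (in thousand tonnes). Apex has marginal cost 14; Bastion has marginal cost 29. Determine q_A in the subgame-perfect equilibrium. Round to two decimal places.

The follower Bastion best-responds to any q_A: π_B = (174 - Q)q_B - 29q_B.
Follower FOC: 145 - q_A - 2q_B = 0, so q_B(q_A) = (145 - q_A)/2.
Apex substitutes q_B(q_A) into its own profit: π_A = q_A(174 - q_A - (145 - q_A)/2) - 14q_A = (203/2 - (1/2)q_A)q_A - 14q_A.
Maximising: ∂π_A/∂q_A = 175/2 - q_A = 0, giving q_A = 175/2.
Then q_B = (145 - 175/2)/2 = 115/4.

87.50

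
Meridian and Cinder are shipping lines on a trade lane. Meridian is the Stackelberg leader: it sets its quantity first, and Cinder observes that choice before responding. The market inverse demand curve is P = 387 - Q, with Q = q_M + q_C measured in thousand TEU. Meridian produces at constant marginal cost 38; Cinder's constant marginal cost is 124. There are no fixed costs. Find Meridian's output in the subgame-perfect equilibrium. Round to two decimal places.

The follower Cinder best-responds to any q_M: π_C = (387 - Q)q_C - 124q_C.
∂π_C/∂q_C = 263 - q_M - 2q_C = 0 gives the reaction function q_C = (263 - q_M)/2.
The leader anticipates this reaction. Substituting into P = 387 - Q gives P = 511/2 - (1/2)q_M, so π_M = (511/2 - (1/2)q_M)q_M - 38q_M.
The leader's first-order condition 435/2 - q_M = 0 yields q_M = 435/2.
Then q_C = (263 - 435/2)/2 = 91/4.

217.50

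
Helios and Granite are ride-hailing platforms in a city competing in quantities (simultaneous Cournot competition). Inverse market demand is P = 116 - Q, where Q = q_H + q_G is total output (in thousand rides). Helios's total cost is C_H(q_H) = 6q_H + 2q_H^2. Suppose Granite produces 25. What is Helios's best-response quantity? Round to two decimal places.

With the rival's output fixed at 25, Helios's profit is π_H = (116 - 25 - q_H)q_H - (6q_H + 2q_H²) = (91 - q_H)q_H - (6q_H + 2q_H²).
∂π_H/∂q_H = 85 - 6q_H = 0, so q_H = 85/6.

14.17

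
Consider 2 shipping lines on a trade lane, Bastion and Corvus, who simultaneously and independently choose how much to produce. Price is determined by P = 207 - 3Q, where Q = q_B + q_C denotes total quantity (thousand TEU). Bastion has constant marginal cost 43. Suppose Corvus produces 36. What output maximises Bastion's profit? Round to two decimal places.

9.33

With the rival's output fixed at 36, Bastion's profit is π_B = (207 - 3·36 - 3q_B)q_B - (43q_B) = (99 - 3q_B)q_B - (43q_B).
∂π_B/∂q_B = 56 - 6q_B = 0, so q_B = 28/3.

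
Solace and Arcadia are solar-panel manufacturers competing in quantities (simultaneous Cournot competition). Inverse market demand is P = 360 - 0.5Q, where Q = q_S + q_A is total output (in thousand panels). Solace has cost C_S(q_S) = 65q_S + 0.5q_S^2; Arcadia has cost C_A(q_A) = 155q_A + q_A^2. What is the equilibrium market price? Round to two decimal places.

Solace's profit: π_S = (360 - 0.5Q)q_S - (65q_S + (1/2)q_S²). Setting ∂π_S/∂q_S = 0: 295 - 2q_S - (1/2)(q_A) = 0.
Arcadia's first-order condition: 205 - 3q_A - (1/2)(q_S) = 0.
So q_S = (295 - (1/2)q_A)/2 and q_A = (205 - (1/2)q_S)/3.
Substituting one into the other gives q_S = 136.0870 and q_A = 1050/23.
Total output Q = 181.7391, so price P = 360 - (1/2)·181.7391 = 269.1304.

269.13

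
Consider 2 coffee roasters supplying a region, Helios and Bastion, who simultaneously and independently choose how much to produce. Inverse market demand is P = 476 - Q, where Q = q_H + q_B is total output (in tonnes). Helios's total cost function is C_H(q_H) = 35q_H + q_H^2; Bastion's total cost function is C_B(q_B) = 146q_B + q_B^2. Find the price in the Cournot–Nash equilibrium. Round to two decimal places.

321.80

Helios's profit: π_H = (476 - Q)q_H - (35q_H + q_H²). Setting ∂π_H/∂q_H = 0: 441 - 4q_H - (q_B) = 0.
Bastion's first-order condition: 330 - 4q_B - (q_H) = 0.
Rearranging gives the reaction functions q_H = (441 - q_B)/4 and q_B = (330 - q_H)/4.
Substituting one into the other gives q_H = 478/5 and q_B = 293/5.
Total output Q = 771/5, so price P = 476 - 771/5 = 1609/5.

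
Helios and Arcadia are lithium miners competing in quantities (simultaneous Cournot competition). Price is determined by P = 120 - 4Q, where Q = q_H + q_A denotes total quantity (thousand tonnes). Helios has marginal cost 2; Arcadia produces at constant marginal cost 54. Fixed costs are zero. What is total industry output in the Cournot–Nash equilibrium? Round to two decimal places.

15.33

Helios's profit: π_H = (120 - 4Q)q_H - (2q_H). Setting ∂π_H/∂q_H = 0: 118 - 8q_H - 4(q_A) = 0.
Arcadia's profit: π_A = (120 - 4Q)q_A - (54q_A). Setting ∂π_A/∂q_A = 0: 66 - 8q_A - 4(q_H) = 0.
Rearranging gives the reaction functions q_H = (118 - 4q_A)/8 and q_A = (66 - 4q_H)/8.
Solving the pair: q_H = 85/6, q_A = 7/6.
Total output Q = 85/6 + 7/6 = 46/3.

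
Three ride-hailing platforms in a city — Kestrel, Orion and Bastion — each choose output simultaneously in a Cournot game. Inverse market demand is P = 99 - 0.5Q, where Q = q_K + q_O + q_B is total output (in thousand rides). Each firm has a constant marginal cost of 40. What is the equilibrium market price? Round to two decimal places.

54.75

A representative firm's profit is π_i = q_i(99 - 0.5Q) - 40q_i.
First-order condition (treating rivals' output as given): 59 - q_i - (1/2)·Σ_{j≠i} q_j = 0.
By symmetry each firm produces the same amount; substituting Σ_{j≠i} q_j = 2q_i yields q_i = 59/2.
Total output Q = 177/2, so price P = 99 - (1/2)·(177/2) = 219/4.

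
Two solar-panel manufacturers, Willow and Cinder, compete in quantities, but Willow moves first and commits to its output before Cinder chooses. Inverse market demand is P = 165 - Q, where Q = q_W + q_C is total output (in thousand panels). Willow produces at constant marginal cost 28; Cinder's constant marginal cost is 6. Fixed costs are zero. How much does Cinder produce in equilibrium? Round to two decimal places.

50.75

Solve by backward induction. Given q_W, the follower Cinder maximises π_C = (165 - q_W - q_C)q_C - 6q_C.
Setting the follower's marginal profit to zero, 159 - q_W - 2q_C = 0, i.e. q_C = (159 - q_W)/2.
The leader anticipates this reaction. Substituting into P = 165 - Q gives P = 171/2 - (1/2)q_W, so π_W = (171/2 - (1/2)q_W)q_W - 28q_W.
The leader's first-order condition 115/2 - q_W = 0 yields q_W = 115/2.
Then q_C = (159 - 115/2)/2 = 203/4.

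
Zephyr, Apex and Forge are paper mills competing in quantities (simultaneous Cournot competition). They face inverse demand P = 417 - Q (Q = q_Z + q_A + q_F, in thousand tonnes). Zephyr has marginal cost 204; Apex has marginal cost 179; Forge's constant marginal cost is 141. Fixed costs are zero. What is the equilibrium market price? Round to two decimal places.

235.25

Zephyr's profit: π_Z = (417 - Q)q_Z - (204q_Z). Setting ∂π_Z/∂q_Z = 0: 213 - 2q_Z - (q_A + q_F) = 0.
Apex's profit: π_A = (417 - Q)q_A - (179q_A). Setting ∂π_A/∂q_A = 0: 238 - 2q_A - (q_Z + q_F) = 0.
Forge's first-order condition: 276 - 2q_F - (q_Z + q_A) = 0.
Adding the 3 first-order conditions: 727 − 4Q = 0, so Q = 727/4.
Back-substituting: q_Z = (213 − 727/4) = 125/4, q_A = (238 − 727/4) = 225/4, q_F = (276 − 727/4) = 377/4.
Total output Q = 727/4, so price P = 417 - 727/4 = 941/4.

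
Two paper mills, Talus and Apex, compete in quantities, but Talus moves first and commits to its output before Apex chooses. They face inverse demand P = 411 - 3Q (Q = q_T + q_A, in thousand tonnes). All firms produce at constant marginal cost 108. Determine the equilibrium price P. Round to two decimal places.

183.75

The follower Apex best-responds to any q_T: π_A = (411 - 3Q)q_A - 108q_A.
∂π_A/∂q_A = 303 - 3q_T - 6q_A = 0 gives the reaction function q_A = (303 - 3q_T)/6.
Talus substitutes q_A(q_T) into its own profit: π_T = q_T(411 - 3q_T - (303 - 3q_T)/2) - 108q_T = (519/2 - (3/2)q_T)q_T - 108q_T.
Leader FOC: 303/2 - 3q_T = 0, so q_T = 101/2.
Then q_A = (303 - 3·(101/2))/6 = 101/4.
Total output Q = 303/4, so price P = 411 - 3·(303/4) = 735/4.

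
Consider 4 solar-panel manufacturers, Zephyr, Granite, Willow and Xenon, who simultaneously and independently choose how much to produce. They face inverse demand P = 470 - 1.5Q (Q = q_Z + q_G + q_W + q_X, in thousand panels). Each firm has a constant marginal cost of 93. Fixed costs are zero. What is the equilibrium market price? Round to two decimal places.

Each firm earns π_i = (470 - 1.5Q)q_i - 93q_i.
Setting ∂π_i/∂q_i = 0 with rivals' quantities fixed: 377 - 3q_i - (3/2)·Σ_{j≠i} q_j = 0.
With identical firms every q_j equals q_i, so Σ_{j≠i} q_j = 3q_i and 377 = (15/2)q_i, giving q_i = 754/15.
Total output Q = 201.0667, so price P = 470 - (3/2)·201.0667 = 842/5.

168.40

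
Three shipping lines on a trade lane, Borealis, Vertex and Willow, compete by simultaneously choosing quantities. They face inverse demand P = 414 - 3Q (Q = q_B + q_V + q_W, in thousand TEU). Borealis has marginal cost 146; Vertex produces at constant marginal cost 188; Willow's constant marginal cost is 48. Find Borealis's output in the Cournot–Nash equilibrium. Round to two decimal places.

Borealis's profit: π_B = (414 - 3Q)q_B - (146q_B). Setting ∂π_B/∂q_B = 0: 268 - 6q_B - 3(q_V + q_W) = 0.
Vertex's profit: π_V = (414 - 3Q)q_V - (188q_V). Setting ∂π_V/∂q_V = 0: 226 - 6q_V - 3(q_B + q_W) = 0.
Willow's first-order condition: 366 - 6q_W - 3(q_B + q_V) = 0.
Adding the 3 conditions: 860 − 6Q − 6Q = 0, i.e. Q = 215/3.
Back-substituting: q_B = (268 − 215)/3 = 53/3, q_V = (226 − 215)/3 = 11/3, q_W = (366 − 215)/3 = 151/3.

17.67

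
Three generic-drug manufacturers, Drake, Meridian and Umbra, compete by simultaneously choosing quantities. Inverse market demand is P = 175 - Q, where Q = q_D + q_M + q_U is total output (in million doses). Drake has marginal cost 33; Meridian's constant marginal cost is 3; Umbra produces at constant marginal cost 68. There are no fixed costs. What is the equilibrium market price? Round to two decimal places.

69.75

Drake's profit: π_D = (175 - Q)q_D - (33q_D). Setting ∂π_D/∂q_D = 0: 142 - 2q_D - (q_M + q_U) = 0.
Meridian's first-order condition: 172 - 2q_M - (q_D + q_U) = 0.
Umbra's first-order condition: 107 - 2q_U - (q_D + q_M) = 0.
Adding the 3 first-order conditions: 421 − 4Q = 0, so Q = 421/4.
Back-substituting: q_D = (142 − 421/4) = 147/4, q_M = (172 − 421/4) = 267/4, q_U = (107 − 421/4) = 7/4.
Total output Q = 421/4, so price P = 175 - 421/4 = 279/4.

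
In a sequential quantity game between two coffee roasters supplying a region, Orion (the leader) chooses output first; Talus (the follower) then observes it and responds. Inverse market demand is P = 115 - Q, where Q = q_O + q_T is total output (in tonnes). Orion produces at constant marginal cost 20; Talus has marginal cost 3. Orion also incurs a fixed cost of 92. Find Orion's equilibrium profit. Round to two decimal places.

The follower Talus best-responds to any q_O: π_T = (115 - Q)q_T - 3q_T.
∂π_T/∂q_T = 112 - q_O - 2q_T = 0 gives the reaction function q_T = (112 - q_O)/2.
The leader anticipates this reaction. Substituting into P = 115 - Q gives P = 59 - (1/2)q_O, so π_O = (59 - (1/2)q_O)q_O - 20q_O.
The leader's first-order condition 39 - q_O = 0 yields q_O = 39.
Then q_T = (112 - 39)/2 = 73/2.
Price P = 115 - 151/2 = 79/2.
Orion's profit: (79/2 - 20)·39 - 92 = 1337/2.

668.50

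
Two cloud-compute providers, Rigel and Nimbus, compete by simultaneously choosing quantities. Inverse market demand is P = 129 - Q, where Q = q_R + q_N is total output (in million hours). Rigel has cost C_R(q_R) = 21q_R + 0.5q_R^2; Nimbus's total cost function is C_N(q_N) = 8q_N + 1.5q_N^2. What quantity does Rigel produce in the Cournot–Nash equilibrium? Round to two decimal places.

29.93

Rigel's profit: π_R = (129 - Q)q_R - (21q_R + (1/2)q_R²). Setting ∂π_R/∂q_R = 0: 108 - 3q_R - (q_N) = 0.
Nimbus's profit: π_N = (129 - Q)q_N - (8q_N + (3/2)q_N²). Setting ∂π_N/∂q_N = 0: 121 - 5q_N - (q_R) = 0.
Best responses: q_R = (108 - q_N)/3, q_N = (121 - q_R)/5.
Substituting one into the other gives q_R = 419/14 and q_N = 255/14.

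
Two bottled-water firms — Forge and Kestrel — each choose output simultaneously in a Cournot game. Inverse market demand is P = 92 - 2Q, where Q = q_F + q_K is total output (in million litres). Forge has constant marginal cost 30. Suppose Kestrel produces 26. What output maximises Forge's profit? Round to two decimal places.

With the rival's output fixed at 26, Forge's profit is π_F = (92 - 2·26 - 2q_F)q_F - (30q_F) = (40 - 2q_F)q_F - (30q_F).
∂π_F/∂q_F = 10 - 4q_F = 0, so q_F = 5/2.

2.50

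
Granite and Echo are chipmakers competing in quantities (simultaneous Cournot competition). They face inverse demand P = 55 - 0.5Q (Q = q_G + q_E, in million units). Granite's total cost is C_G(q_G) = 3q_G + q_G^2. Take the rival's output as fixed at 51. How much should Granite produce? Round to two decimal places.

With the rival's output fixed at 51, Granite's profit is π_G = (55 - (1/2)·51 - (1/2)q_G)q_G - (3q_G + q_G²) = (59/2 - (1/2)q_G)q_G - (3q_G + q_G²).
∂π_G/∂q_G = 53/2 - 3q_G = 0, so q_G = 53/6.

8.83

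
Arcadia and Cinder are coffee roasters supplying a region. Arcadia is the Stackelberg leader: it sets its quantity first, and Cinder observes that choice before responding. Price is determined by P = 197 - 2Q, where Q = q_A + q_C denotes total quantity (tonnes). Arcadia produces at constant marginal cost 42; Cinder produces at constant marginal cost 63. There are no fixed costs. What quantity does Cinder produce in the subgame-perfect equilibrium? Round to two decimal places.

11.50

Solve by backward induction. Given q_A, the follower Cinder maximises π_C = (197 - 2q_A - 2q_C)q_C - 63q_C.
Follower FOC: 134 - 2q_A - 4q_C = 0, so q_C(q_A) = (134 - 2q_A)/4.
The leader anticipates this reaction. Substituting into P = 197 - 2Q gives P = 130 - q_A, so π_A = (130 - q_A)q_A - 42q_A.
Maximising: ∂π_A/∂q_A = 88 - 2q_A = 0, giving q_A = 44.
Then q_C = (134 - 2·44)/4 = 23/2.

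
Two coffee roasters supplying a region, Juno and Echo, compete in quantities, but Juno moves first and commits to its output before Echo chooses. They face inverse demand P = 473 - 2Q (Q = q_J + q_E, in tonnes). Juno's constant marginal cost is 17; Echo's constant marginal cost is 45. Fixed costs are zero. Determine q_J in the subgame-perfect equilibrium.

Solve by backward induction. Given q_J, the follower Echo maximises π_E = (473 - 2q_J - 2q_E)q_E - 45q_E.
Follower FOC: 428 - 2q_J - 4q_E = 0, so q_E(q_J) = (428 - 2q_J)/4.
The leader anticipates this reaction. Substituting into P = 473 - 2Q gives P = 259 - q_J, so π_J = (259 - q_J)q_J - 17q_J.
Leader FOC: 242 - 2q_J = 0, so q_J = 121.
Then q_E = (428 - 2·121)/4 = 93/2.

121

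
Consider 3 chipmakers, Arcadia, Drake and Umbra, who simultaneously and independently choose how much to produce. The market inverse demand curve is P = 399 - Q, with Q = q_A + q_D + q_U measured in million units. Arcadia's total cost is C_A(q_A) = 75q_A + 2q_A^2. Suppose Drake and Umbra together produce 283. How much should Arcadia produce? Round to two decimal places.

6.83

With rivals' combined output fixed at 283, Arcadia's profit is π_A = (399 - 283 - q_A)q_A - (75q_A + 2q_A²) = (116 - q_A)q_A - (75q_A + 2q_A²).
∂π_A/∂q_A = 41 - 6q_A = 0, so q_A = 41/6.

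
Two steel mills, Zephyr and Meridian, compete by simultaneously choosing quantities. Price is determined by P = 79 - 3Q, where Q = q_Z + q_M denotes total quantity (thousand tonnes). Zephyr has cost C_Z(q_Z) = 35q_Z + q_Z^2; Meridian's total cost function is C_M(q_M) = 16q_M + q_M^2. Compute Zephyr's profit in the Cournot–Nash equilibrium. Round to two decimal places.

35.13

Zephyr's profit: π_Z = (79 - 3Q)q_Z - (35q_Z + q_Z²). Setting ∂π_Z/∂q_Z = 0: 44 - 8q_Z - 3(q_M) = 0.
Meridian's first-order condition: 63 - 8q_M - 3(q_Z) = 0.
So q_Z = (44 - 3q_M)/8 and q_M = (63 - 3q_Z)/8.
Substituting one into the other gives q_Z = 163/55 and q_M = 372/55.
Price P = 79 - 3·(107/11) = 548/11.
Zephyr's profit: (548/11)·(163/55) - 35·(163/55) - (163/55)² = 35.1326.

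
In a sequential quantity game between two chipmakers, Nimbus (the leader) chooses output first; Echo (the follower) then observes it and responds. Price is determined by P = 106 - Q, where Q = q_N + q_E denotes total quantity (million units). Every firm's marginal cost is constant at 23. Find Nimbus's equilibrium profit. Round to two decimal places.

Solve by backward induction. Given q_N, the follower Echo maximises π_E = (106 - q_N - q_E)q_E - 23q_E.
Follower FOC: 83 - q_N - 2q_E = 0, so q_E(q_N) = (83 - q_N)/2.
The leader anticipates this reaction. Substituting into P = 106 - Q gives P = 129/2 - (1/2)q_N, so π_N = (129/2 - (1/2)q_N)q_N - 23q_N.
The leader's first-order condition 83/2 - q_N = 0 yields q_N = 83/2.
Then q_E = (83 - 83/2)/2 = 83/4.
Price P = 106 - 249/4 = 175/4.
Nimbus's profit: (175/4 - 23)·(83/2) = 861.1250.

861.13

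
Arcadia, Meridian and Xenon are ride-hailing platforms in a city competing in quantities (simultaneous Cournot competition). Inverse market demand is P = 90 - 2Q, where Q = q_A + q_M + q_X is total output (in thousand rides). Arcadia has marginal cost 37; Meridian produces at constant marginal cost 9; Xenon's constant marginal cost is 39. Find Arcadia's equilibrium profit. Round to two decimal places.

Arcadia's profit: π_A = (90 - 2Q)q_A - (37q_A). Setting ∂π_A/∂q_A = 0: 53 - 4q_A - 2(q_M + q_X) = 0.
Meridian's first-order condition: 81 - 4q_M - 2(q_A + q_X) = 0.
Xenon's profit: π_X = (90 - 2Q)q_X - (39q_X). Setting ∂π_X/∂q_X = 0: 51 - 4q_X - 2(q_A + q_M) = 0.
Adding the 3 first-order conditions: 185 − 8Q = 0, so Q = 185/8.
Back-substituting: q_A = (53 − 185/4)/2 = 27/8, q_M = (81 − 185/4)/2 = 139/8, q_X = (51 − 185/4)/2 = 19/8.
Price P = 90 - 2·(185/8) = 175/4.
Arcadia's profit: (175/4 - 37)·(27/8) = 729/32.

22.78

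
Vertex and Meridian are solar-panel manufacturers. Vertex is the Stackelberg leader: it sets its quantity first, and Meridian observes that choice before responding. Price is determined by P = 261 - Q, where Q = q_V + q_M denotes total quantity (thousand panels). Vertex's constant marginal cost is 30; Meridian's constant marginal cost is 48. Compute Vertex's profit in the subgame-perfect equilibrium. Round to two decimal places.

7750.13

The follower Meridian best-responds to any q_V: π_M = (261 - Q)q_M - 48q_M.
Setting the follower's marginal profit to zero, 213 - q_V - 2q_M = 0, i.e. q_M = (213 - q_V)/2.
The leader anticipates this reaction. Substituting into P = 261 - Q gives P = 309/2 - (1/2)q_V, so π_V = (309/2 - (1/2)q_V)q_V - 30q_V.
The leader's first-order condition 249/2 - q_V = 0 yields q_V = 249/2.
Then q_M = (213 - 249/2)/2 = 177/4.
Price P = 261 - 675/4 = 369/4.
Vertex's profit: (369/4 - 30)·(249/2) = 7750.1250.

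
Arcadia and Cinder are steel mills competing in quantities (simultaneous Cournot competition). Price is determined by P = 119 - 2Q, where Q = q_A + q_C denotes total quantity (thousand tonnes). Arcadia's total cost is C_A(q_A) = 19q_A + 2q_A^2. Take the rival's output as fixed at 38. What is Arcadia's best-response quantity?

3

With the rival's output fixed at 38, Arcadia's profit is π_A = (119 - 2·38 - 2q_A)q_A - (19q_A + 2q_A²) = (43 - 2q_A)q_A - (19q_A + 2q_A²).
∂π_A/∂q_A = 24 - 8q_A = 0, so q_A = 3.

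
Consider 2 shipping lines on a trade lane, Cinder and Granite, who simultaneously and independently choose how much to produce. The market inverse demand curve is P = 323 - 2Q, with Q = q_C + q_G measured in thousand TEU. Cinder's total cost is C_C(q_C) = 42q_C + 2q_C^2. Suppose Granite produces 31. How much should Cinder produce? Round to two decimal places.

With the rival's output fixed at 31, Cinder's profit is π_C = (323 - 2·31 - 2q_C)q_C - (42q_C + 2q_C²) = (261 - 2q_C)q_C - (42q_C + 2q_C²).
∂π_C/∂q_C = 219 - 8q_C = 0, so q_C = 219/8.

27.38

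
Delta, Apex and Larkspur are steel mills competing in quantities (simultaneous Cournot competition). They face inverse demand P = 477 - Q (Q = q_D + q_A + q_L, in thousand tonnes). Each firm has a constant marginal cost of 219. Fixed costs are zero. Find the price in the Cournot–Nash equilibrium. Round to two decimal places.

A representative firm's profit is π_i = q_i(477 - Q) - 219q_i.
Setting ∂π_i/∂q_i = 0 with rivals' quantities fixed: 258 - 2q_i - Σ_{j≠i} q_j = 0.
By symmetry each firm produces the same amount; substituting Σ_{j≠i} q_j = 2q_i yields q_i = 258/4 = 129/2.
Total output Q = 387/2, so price P = 477 - 387/2 = 567/2.

283.50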